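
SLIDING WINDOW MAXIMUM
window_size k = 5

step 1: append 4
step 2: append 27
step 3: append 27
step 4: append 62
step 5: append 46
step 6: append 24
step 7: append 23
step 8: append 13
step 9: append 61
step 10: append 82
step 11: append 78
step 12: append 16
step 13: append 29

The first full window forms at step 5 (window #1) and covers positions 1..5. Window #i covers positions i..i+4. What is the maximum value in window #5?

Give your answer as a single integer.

Answer: 61

Derivation:
step 1: append 4 -> window=[4] (not full yet)
step 2: append 27 -> window=[4, 27] (not full yet)
step 3: append 27 -> window=[4, 27, 27] (not full yet)
step 4: append 62 -> window=[4, 27, 27, 62] (not full yet)
step 5: append 46 -> window=[4, 27, 27, 62, 46] -> max=62
step 6: append 24 -> window=[27, 27, 62, 46, 24] -> max=62
step 7: append 23 -> window=[27, 62, 46, 24, 23] -> max=62
step 8: append 13 -> window=[62, 46, 24, 23, 13] -> max=62
step 9: append 61 -> window=[46, 24, 23, 13, 61] -> max=61
Window #5 max = 61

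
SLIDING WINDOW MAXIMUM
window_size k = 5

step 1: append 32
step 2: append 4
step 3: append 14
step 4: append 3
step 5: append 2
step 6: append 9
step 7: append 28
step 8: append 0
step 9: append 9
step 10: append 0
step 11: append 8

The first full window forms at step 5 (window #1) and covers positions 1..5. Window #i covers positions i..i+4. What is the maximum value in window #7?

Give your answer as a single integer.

step 1: append 32 -> window=[32] (not full yet)
step 2: append 4 -> window=[32, 4] (not full yet)
step 3: append 14 -> window=[32, 4, 14] (not full yet)
step 4: append 3 -> window=[32, 4, 14, 3] (not full yet)
step 5: append 2 -> window=[32, 4, 14, 3, 2] -> max=32
step 6: append 9 -> window=[4, 14, 3, 2, 9] -> max=14
step 7: append 28 -> window=[14, 3, 2, 9, 28] -> max=28
step 8: append 0 -> window=[3, 2, 9, 28, 0] -> max=28
step 9: append 9 -> window=[2, 9, 28, 0, 9] -> max=28
step 10: append 0 -> window=[9, 28, 0, 9, 0] -> max=28
step 11: append 8 -> window=[28, 0, 9, 0, 8] -> max=28
Window #7 max = 28

Answer: 28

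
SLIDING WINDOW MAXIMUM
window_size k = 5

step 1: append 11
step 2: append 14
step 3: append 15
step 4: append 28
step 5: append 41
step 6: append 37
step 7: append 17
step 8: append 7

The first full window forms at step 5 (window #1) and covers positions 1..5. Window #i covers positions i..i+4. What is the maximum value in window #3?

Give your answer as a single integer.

Answer: 41

Derivation:
step 1: append 11 -> window=[11] (not full yet)
step 2: append 14 -> window=[11, 14] (not full yet)
step 3: append 15 -> window=[11, 14, 15] (not full yet)
step 4: append 28 -> window=[11, 14, 15, 28] (not full yet)
step 5: append 41 -> window=[11, 14, 15, 28, 41] -> max=41
step 6: append 37 -> window=[14, 15, 28, 41, 37] -> max=41
step 7: append 17 -> window=[15, 28, 41, 37, 17] -> max=41
Window #3 max = 41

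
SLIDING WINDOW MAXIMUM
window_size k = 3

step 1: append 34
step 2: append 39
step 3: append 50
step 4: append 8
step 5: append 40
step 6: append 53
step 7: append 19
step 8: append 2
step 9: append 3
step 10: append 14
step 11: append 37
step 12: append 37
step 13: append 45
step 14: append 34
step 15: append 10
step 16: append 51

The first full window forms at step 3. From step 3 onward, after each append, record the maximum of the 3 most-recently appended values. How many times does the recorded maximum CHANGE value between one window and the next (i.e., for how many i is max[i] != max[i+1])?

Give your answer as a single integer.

Answer: 6

Derivation:
step 1: append 34 -> window=[34] (not full yet)
step 2: append 39 -> window=[34, 39] (not full yet)
step 3: append 50 -> window=[34, 39, 50] -> max=50
step 4: append 8 -> window=[39, 50, 8] -> max=50
step 5: append 40 -> window=[50, 8, 40] -> max=50
step 6: append 53 -> window=[8, 40, 53] -> max=53
step 7: append 19 -> window=[40, 53, 19] -> max=53
step 8: append 2 -> window=[53, 19, 2] -> max=53
step 9: append 3 -> window=[19, 2, 3] -> max=19
step 10: append 14 -> window=[2, 3, 14] -> max=14
step 11: append 37 -> window=[3, 14, 37] -> max=37
step 12: append 37 -> window=[14, 37, 37] -> max=37
step 13: append 45 -> window=[37, 37, 45] -> max=45
step 14: append 34 -> window=[37, 45, 34] -> max=45
step 15: append 10 -> window=[45, 34, 10] -> max=45
step 16: append 51 -> window=[34, 10, 51] -> max=51
Recorded maximums: 50 50 50 53 53 53 19 14 37 37 45 45 45 51
Changes between consecutive maximums: 6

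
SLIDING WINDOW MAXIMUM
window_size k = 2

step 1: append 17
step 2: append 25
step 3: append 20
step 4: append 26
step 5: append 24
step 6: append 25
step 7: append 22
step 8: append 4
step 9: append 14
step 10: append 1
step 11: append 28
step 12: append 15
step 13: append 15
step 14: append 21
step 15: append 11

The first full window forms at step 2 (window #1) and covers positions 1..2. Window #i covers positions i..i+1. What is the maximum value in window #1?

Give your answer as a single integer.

Answer: 25

Derivation:
step 1: append 17 -> window=[17] (not full yet)
step 2: append 25 -> window=[17, 25] -> max=25
Window #1 max = 25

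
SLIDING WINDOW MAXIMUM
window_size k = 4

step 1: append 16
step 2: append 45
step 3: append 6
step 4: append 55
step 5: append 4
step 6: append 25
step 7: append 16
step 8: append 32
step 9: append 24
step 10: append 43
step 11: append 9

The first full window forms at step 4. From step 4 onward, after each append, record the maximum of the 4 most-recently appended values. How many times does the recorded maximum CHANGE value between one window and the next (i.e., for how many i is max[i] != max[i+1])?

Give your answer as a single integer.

Answer: 2

Derivation:
step 1: append 16 -> window=[16] (not full yet)
step 2: append 45 -> window=[16, 45] (not full yet)
step 3: append 6 -> window=[16, 45, 6] (not full yet)
step 4: append 55 -> window=[16, 45, 6, 55] -> max=55
step 5: append 4 -> window=[45, 6, 55, 4] -> max=55
step 6: append 25 -> window=[6, 55, 4, 25] -> max=55
step 7: append 16 -> window=[55, 4, 25, 16] -> max=55
step 8: append 32 -> window=[4, 25, 16, 32] -> max=32
step 9: append 24 -> window=[25, 16, 32, 24] -> max=32
step 10: append 43 -> window=[16, 32, 24, 43] -> max=43
step 11: append 9 -> window=[32, 24, 43, 9] -> max=43
Recorded maximums: 55 55 55 55 32 32 43 43
Changes between consecutive maximums: 2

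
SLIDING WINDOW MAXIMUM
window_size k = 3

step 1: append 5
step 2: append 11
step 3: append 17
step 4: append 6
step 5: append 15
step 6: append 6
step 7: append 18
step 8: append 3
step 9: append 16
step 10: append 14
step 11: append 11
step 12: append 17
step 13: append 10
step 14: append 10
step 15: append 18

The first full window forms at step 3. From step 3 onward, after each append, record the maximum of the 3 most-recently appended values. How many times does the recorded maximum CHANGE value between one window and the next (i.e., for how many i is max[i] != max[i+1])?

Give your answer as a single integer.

Answer: 5

Derivation:
step 1: append 5 -> window=[5] (not full yet)
step 2: append 11 -> window=[5, 11] (not full yet)
step 3: append 17 -> window=[5, 11, 17] -> max=17
step 4: append 6 -> window=[11, 17, 6] -> max=17
step 5: append 15 -> window=[17, 6, 15] -> max=17
step 6: append 6 -> window=[6, 15, 6] -> max=15
step 7: append 18 -> window=[15, 6, 18] -> max=18
step 8: append 3 -> window=[6, 18, 3] -> max=18
step 9: append 16 -> window=[18, 3, 16] -> max=18
step 10: append 14 -> window=[3, 16, 14] -> max=16
step 11: append 11 -> window=[16, 14, 11] -> max=16
step 12: append 17 -> window=[14, 11, 17] -> max=17
step 13: append 10 -> window=[11, 17, 10] -> max=17
step 14: append 10 -> window=[17, 10, 10] -> max=17
step 15: append 18 -> window=[10, 10, 18] -> max=18
Recorded maximums: 17 17 17 15 18 18 18 16 16 17 17 17 18
Changes between consecutive maximums: 5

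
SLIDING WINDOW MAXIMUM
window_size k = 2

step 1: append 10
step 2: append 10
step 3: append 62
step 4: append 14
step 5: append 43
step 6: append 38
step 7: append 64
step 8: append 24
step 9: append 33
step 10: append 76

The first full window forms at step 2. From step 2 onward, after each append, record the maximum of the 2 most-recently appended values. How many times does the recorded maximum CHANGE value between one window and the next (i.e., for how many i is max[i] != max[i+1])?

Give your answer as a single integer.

Answer: 5

Derivation:
step 1: append 10 -> window=[10] (not full yet)
step 2: append 10 -> window=[10, 10] -> max=10
step 3: append 62 -> window=[10, 62] -> max=62
step 4: append 14 -> window=[62, 14] -> max=62
step 5: append 43 -> window=[14, 43] -> max=43
step 6: append 38 -> window=[43, 38] -> max=43
step 7: append 64 -> window=[38, 64] -> max=64
step 8: append 24 -> window=[64, 24] -> max=64
step 9: append 33 -> window=[24, 33] -> max=33
step 10: append 76 -> window=[33, 76] -> max=76
Recorded maximums: 10 62 62 43 43 64 64 33 76
Changes between consecutive maximums: 5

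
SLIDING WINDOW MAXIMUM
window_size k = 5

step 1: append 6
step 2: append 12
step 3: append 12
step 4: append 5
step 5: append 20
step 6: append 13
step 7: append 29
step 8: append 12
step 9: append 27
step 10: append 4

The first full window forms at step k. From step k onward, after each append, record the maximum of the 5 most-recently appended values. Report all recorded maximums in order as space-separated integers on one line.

Answer: 20 20 29 29 29 29

Derivation:
step 1: append 6 -> window=[6] (not full yet)
step 2: append 12 -> window=[6, 12] (not full yet)
step 3: append 12 -> window=[6, 12, 12] (not full yet)
step 4: append 5 -> window=[6, 12, 12, 5] (not full yet)
step 5: append 20 -> window=[6, 12, 12, 5, 20] -> max=20
step 6: append 13 -> window=[12, 12, 5, 20, 13] -> max=20
step 7: append 29 -> window=[12, 5, 20, 13, 29] -> max=29
step 8: append 12 -> window=[5, 20, 13, 29, 12] -> max=29
step 9: append 27 -> window=[20, 13, 29, 12, 27] -> max=29
step 10: append 4 -> window=[13, 29, 12, 27, 4] -> max=29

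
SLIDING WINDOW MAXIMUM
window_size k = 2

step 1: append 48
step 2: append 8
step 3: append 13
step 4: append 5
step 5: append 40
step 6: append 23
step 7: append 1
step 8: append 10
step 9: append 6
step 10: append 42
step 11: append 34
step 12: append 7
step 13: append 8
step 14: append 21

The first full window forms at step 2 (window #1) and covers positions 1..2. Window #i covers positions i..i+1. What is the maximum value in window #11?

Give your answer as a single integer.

step 1: append 48 -> window=[48] (not full yet)
step 2: append 8 -> window=[48, 8] -> max=48
step 3: append 13 -> window=[8, 13] -> max=13
step 4: append 5 -> window=[13, 5] -> max=13
step 5: append 40 -> window=[5, 40] -> max=40
step 6: append 23 -> window=[40, 23] -> max=40
step 7: append 1 -> window=[23, 1] -> max=23
step 8: append 10 -> window=[1, 10] -> max=10
step 9: append 6 -> window=[10, 6] -> max=10
step 10: append 42 -> window=[6, 42] -> max=42
step 11: append 34 -> window=[42, 34] -> max=42
step 12: append 7 -> window=[34, 7] -> max=34
Window #11 max = 34

Answer: 34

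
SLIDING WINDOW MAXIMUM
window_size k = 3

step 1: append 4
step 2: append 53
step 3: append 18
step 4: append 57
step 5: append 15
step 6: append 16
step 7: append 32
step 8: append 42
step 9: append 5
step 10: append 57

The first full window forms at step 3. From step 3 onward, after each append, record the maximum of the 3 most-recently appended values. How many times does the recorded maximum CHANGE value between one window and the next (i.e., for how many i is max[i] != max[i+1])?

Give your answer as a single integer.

step 1: append 4 -> window=[4] (not full yet)
step 2: append 53 -> window=[4, 53] (not full yet)
step 3: append 18 -> window=[4, 53, 18] -> max=53
step 4: append 57 -> window=[53, 18, 57] -> max=57
step 5: append 15 -> window=[18, 57, 15] -> max=57
step 6: append 16 -> window=[57, 15, 16] -> max=57
step 7: append 32 -> window=[15, 16, 32] -> max=32
step 8: append 42 -> window=[16, 32, 42] -> max=42
step 9: append 5 -> window=[32, 42, 5] -> max=42
step 10: append 57 -> window=[42, 5, 57] -> max=57
Recorded maximums: 53 57 57 57 32 42 42 57
Changes between consecutive maximums: 4

Answer: 4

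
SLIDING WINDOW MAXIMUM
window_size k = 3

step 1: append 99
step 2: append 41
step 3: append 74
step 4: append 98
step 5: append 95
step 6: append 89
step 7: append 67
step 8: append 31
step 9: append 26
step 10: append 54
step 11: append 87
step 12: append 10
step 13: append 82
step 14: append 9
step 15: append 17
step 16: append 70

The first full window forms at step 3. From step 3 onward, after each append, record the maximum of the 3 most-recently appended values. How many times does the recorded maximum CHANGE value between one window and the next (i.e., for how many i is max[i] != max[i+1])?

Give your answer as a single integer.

step 1: append 99 -> window=[99] (not full yet)
step 2: append 41 -> window=[99, 41] (not full yet)
step 3: append 74 -> window=[99, 41, 74] -> max=99
step 4: append 98 -> window=[41, 74, 98] -> max=98
step 5: append 95 -> window=[74, 98, 95] -> max=98
step 6: append 89 -> window=[98, 95, 89] -> max=98
step 7: append 67 -> window=[95, 89, 67] -> max=95
step 8: append 31 -> window=[89, 67, 31] -> max=89
step 9: append 26 -> window=[67, 31, 26] -> max=67
step 10: append 54 -> window=[31, 26, 54] -> max=54
step 11: append 87 -> window=[26, 54, 87] -> max=87
step 12: append 10 -> window=[54, 87, 10] -> max=87
step 13: append 82 -> window=[87, 10, 82] -> max=87
step 14: append 9 -> window=[10, 82, 9] -> max=82
step 15: append 17 -> window=[82, 9, 17] -> max=82
step 16: append 70 -> window=[9, 17, 70] -> max=70
Recorded maximums: 99 98 98 98 95 89 67 54 87 87 87 82 82 70
Changes between consecutive maximums: 8

Answer: 8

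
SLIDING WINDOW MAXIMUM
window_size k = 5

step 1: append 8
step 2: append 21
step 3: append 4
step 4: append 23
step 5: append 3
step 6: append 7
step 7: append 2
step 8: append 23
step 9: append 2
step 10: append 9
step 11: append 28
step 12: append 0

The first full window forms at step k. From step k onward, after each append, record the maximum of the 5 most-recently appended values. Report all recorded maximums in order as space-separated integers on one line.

Answer: 23 23 23 23 23 23 28 28

Derivation:
step 1: append 8 -> window=[8] (not full yet)
step 2: append 21 -> window=[8, 21] (not full yet)
step 3: append 4 -> window=[8, 21, 4] (not full yet)
step 4: append 23 -> window=[8, 21, 4, 23] (not full yet)
step 5: append 3 -> window=[8, 21, 4, 23, 3] -> max=23
step 6: append 7 -> window=[21, 4, 23, 3, 7] -> max=23
step 7: append 2 -> window=[4, 23, 3, 7, 2] -> max=23
step 8: append 23 -> window=[23, 3, 7, 2, 23] -> max=23
step 9: append 2 -> window=[3, 7, 2, 23, 2] -> max=23
step 10: append 9 -> window=[7, 2, 23, 2, 9] -> max=23
step 11: append 28 -> window=[2, 23, 2, 9, 28] -> max=28
step 12: append 0 -> window=[23, 2, 9, 28, 0] -> max=28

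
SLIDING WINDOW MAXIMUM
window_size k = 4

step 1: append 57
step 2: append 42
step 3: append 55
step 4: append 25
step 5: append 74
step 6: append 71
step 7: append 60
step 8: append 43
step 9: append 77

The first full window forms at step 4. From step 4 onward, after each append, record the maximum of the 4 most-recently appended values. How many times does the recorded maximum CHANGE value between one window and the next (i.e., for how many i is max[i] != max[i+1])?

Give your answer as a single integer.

step 1: append 57 -> window=[57] (not full yet)
step 2: append 42 -> window=[57, 42] (not full yet)
step 3: append 55 -> window=[57, 42, 55] (not full yet)
step 4: append 25 -> window=[57, 42, 55, 25] -> max=57
step 5: append 74 -> window=[42, 55, 25, 74] -> max=74
step 6: append 71 -> window=[55, 25, 74, 71] -> max=74
step 7: append 60 -> window=[25, 74, 71, 60] -> max=74
step 8: append 43 -> window=[74, 71, 60, 43] -> max=74
step 9: append 77 -> window=[71, 60, 43, 77] -> max=77
Recorded maximums: 57 74 74 74 74 77
Changes between consecutive maximums: 2

Answer: 2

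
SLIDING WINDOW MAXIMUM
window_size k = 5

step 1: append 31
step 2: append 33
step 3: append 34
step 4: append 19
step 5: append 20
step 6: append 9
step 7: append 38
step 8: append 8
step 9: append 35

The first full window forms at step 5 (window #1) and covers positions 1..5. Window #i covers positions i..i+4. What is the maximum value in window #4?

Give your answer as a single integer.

Answer: 38

Derivation:
step 1: append 31 -> window=[31] (not full yet)
step 2: append 33 -> window=[31, 33] (not full yet)
step 3: append 34 -> window=[31, 33, 34] (not full yet)
step 4: append 19 -> window=[31, 33, 34, 19] (not full yet)
step 5: append 20 -> window=[31, 33, 34, 19, 20] -> max=34
step 6: append 9 -> window=[33, 34, 19, 20, 9] -> max=34
step 7: append 38 -> window=[34, 19, 20, 9, 38] -> max=38
step 8: append 8 -> window=[19, 20, 9, 38, 8] -> max=38
Window #4 max = 38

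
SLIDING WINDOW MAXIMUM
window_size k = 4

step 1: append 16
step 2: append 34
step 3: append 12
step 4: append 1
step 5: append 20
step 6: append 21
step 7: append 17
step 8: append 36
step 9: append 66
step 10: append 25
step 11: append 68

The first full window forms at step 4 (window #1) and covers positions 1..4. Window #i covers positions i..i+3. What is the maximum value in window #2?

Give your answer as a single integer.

Answer: 34

Derivation:
step 1: append 16 -> window=[16] (not full yet)
step 2: append 34 -> window=[16, 34] (not full yet)
step 3: append 12 -> window=[16, 34, 12] (not full yet)
step 4: append 1 -> window=[16, 34, 12, 1] -> max=34
step 5: append 20 -> window=[34, 12, 1, 20] -> max=34
Window #2 max = 34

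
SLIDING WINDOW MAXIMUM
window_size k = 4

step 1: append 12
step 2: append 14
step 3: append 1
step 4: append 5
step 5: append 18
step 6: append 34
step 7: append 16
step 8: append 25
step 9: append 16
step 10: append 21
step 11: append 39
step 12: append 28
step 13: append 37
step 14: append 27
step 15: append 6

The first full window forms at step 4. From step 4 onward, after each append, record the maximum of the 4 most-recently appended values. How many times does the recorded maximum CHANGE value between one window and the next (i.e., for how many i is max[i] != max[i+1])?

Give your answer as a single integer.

step 1: append 12 -> window=[12] (not full yet)
step 2: append 14 -> window=[12, 14] (not full yet)
step 3: append 1 -> window=[12, 14, 1] (not full yet)
step 4: append 5 -> window=[12, 14, 1, 5] -> max=14
step 5: append 18 -> window=[14, 1, 5, 18] -> max=18
step 6: append 34 -> window=[1, 5, 18, 34] -> max=34
step 7: append 16 -> window=[5, 18, 34, 16] -> max=34
step 8: append 25 -> window=[18, 34, 16, 25] -> max=34
step 9: append 16 -> window=[34, 16, 25, 16] -> max=34
step 10: append 21 -> window=[16, 25, 16, 21] -> max=25
step 11: append 39 -> window=[25, 16, 21, 39] -> max=39
step 12: append 28 -> window=[16, 21, 39, 28] -> max=39
step 13: append 37 -> window=[21, 39, 28, 37] -> max=39
step 14: append 27 -> window=[39, 28, 37, 27] -> max=39
step 15: append 6 -> window=[28, 37, 27, 6] -> max=37
Recorded maximums: 14 18 34 34 34 34 25 39 39 39 39 37
Changes between consecutive maximums: 5

Answer: 5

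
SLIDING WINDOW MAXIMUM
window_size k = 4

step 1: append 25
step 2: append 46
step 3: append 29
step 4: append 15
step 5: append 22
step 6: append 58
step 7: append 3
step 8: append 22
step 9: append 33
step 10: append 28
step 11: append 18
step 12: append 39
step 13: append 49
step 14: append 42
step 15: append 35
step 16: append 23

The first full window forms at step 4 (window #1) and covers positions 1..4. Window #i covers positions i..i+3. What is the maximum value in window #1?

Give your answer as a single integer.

Answer: 46

Derivation:
step 1: append 25 -> window=[25] (not full yet)
step 2: append 46 -> window=[25, 46] (not full yet)
step 3: append 29 -> window=[25, 46, 29] (not full yet)
step 4: append 15 -> window=[25, 46, 29, 15] -> max=46
Window #1 max = 46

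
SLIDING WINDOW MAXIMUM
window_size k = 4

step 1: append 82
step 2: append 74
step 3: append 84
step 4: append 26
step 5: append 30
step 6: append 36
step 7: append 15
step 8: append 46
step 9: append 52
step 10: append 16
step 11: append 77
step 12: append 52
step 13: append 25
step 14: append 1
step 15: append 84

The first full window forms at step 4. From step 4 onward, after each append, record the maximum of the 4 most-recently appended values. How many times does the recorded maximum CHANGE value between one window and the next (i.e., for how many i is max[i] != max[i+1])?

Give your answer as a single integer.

step 1: append 82 -> window=[82] (not full yet)
step 2: append 74 -> window=[82, 74] (not full yet)
step 3: append 84 -> window=[82, 74, 84] (not full yet)
step 4: append 26 -> window=[82, 74, 84, 26] -> max=84
step 5: append 30 -> window=[74, 84, 26, 30] -> max=84
step 6: append 36 -> window=[84, 26, 30, 36] -> max=84
step 7: append 15 -> window=[26, 30, 36, 15] -> max=36
step 8: append 46 -> window=[30, 36, 15, 46] -> max=46
step 9: append 52 -> window=[36, 15, 46, 52] -> max=52
step 10: append 16 -> window=[15, 46, 52, 16] -> max=52
step 11: append 77 -> window=[46, 52, 16, 77] -> max=77
step 12: append 52 -> window=[52, 16, 77, 52] -> max=77
step 13: append 25 -> window=[16, 77, 52, 25] -> max=77
step 14: append 1 -> window=[77, 52, 25, 1] -> max=77
step 15: append 84 -> window=[52, 25, 1, 84] -> max=84
Recorded maximums: 84 84 84 36 46 52 52 77 77 77 77 84
Changes between consecutive maximums: 5

Answer: 5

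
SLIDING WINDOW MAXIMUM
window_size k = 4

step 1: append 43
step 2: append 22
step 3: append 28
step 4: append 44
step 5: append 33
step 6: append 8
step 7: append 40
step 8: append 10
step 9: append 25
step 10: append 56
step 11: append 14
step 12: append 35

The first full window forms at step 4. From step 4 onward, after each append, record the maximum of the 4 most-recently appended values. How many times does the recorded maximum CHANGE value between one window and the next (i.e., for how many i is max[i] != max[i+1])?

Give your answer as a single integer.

step 1: append 43 -> window=[43] (not full yet)
step 2: append 22 -> window=[43, 22] (not full yet)
step 3: append 28 -> window=[43, 22, 28] (not full yet)
step 4: append 44 -> window=[43, 22, 28, 44] -> max=44
step 5: append 33 -> window=[22, 28, 44, 33] -> max=44
step 6: append 8 -> window=[28, 44, 33, 8] -> max=44
step 7: append 40 -> window=[44, 33, 8, 40] -> max=44
step 8: append 10 -> window=[33, 8, 40, 10] -> max=40
step 9: append 25 -> window=[8, 40, 10, 25] -> max=40
step 10: append 56 -> window=[40, 10, 25, 56] -> max=56
step 11: append 14 -> window=[10, 25, 56, 14] -> max=56
step 12: append 35 -> window=[25, 56, 14, 35] -> max=56
Recorded maximums: 44 44 44 44 40 40 56 56 56
Changes between consecutive maximums: 2

Answer: 2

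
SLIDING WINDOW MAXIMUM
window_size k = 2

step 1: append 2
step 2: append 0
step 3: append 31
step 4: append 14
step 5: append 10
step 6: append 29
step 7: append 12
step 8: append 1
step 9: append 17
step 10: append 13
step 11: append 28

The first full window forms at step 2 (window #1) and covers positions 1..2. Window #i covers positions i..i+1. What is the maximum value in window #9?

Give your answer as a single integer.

step 1: append 2 -> window=[2] (not full yet)
step 2: append 0 -> window=[2, 0] -> max=2
step 3: append 31 -> window=[0, 31] -> max=31
step 4: append 14 -> window=[31, 14] -> max=31
step 5: append 10 -> window=[14, 10] -> max=14
step 6: append 29 -> window=[10, 29] -> max=29
step 7: append 12 -> window=[29, 12] -> max=29
step 8: append 1 -> window=[12, 1] -> max=12
step 9: append 17 -> window=[1, 17] -> max=17
step 10: append 13 -> window=[17, 13] -> max=17
Window #9 max = 17

Answer: 17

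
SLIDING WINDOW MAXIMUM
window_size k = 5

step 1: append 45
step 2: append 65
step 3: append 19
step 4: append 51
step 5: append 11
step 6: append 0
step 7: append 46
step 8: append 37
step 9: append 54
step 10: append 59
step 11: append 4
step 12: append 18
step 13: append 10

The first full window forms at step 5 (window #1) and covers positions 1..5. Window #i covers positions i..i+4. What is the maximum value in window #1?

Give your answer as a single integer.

Answer: 65

Derivation:
step 1: append 45 -> window=[45] (not full yet)
step 2: append 65 -> window=[45, 65] (not full yet)
step 3: append 19 -> window=[45, 65, 19] (not full yet)
step 4: append 51 -> window=[45, 65, 19, 51] (not full yet)
step 5: append 11 -> window=[45, 65, 19, 51, 11] -> max=65
Window #1 max = 65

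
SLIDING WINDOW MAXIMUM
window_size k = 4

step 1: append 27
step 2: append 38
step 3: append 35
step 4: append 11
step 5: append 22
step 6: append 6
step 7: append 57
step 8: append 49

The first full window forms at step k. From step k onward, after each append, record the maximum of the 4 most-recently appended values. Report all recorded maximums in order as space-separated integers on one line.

Answer: 38 38 35 57 57

Derivation:
step 1: append 27 -> window=[27] (not full yet)
step 2: append 38 -> window=[27, 38] (not full yet)
step 3: append 35 -> window=[27, 38, 35] (not full yet)
step 4: append 11 -> window=[27, 38, 35, 11] -> max=38
step 5: append 22 -> window=[38, 35, 11, 22] -> max=38
step 6: append 6 -> window=[35, 11, 22, 6] -> max=35
step 7: append 57 -> window=[11, 22, 6, 57] -> max=57
step 8: append 49 -> window=[22, 6, 57, 49] -> max=57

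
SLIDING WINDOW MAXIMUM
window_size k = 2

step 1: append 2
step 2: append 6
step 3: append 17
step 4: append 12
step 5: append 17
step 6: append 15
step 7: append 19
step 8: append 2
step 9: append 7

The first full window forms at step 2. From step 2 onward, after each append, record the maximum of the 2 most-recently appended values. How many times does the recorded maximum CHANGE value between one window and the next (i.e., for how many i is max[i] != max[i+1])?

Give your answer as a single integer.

step 1: append 2 -> window=[2] (not full yet)
step 2: append 6 -> window=[2, 6] -> max=6
step 3: append 17 -> window=[6, 17] -> max=17
step 4: append 12 -> window=[17, 12] -> max=17
step 5: append 17 -> window=[12, 17] -> max=17
step 6: append 15 -> window=[17, 15] -> max=17
step 7: append 19 -> window=[15, 19] -> max=19
step 8: append 2 -> window=[19, 2] -> max=19
step 9: append 7 -> window=[2, 7] -> max=7
Recorded maximums: 6 17 17 17 17 19 19 7
Changes between consecutive maximums: 3

Answer: 3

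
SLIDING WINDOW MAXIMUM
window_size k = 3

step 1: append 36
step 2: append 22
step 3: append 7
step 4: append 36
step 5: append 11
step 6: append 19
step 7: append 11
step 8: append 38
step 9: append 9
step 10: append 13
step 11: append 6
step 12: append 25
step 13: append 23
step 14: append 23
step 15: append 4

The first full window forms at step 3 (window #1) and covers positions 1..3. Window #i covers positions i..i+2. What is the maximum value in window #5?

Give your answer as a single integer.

step 1: append 36 -> window=[36] (not full yet)
step 2: append 22 -> window=[36, 22] (not full yet)
step 3: append 7 -> window=[36, 22, 7] -> max=36
step 4: append 36 -> window=[22, 7, 36] -> max=36
step 5: append 11 -> window=[7, 36, 11] -> max=36
step 6: append 19 -> window=[36, 11, 19] -> max=36
step 7: append 11 -> window=[11, 19, 11] -> max=19
Window #5 max = 19

Answer: 19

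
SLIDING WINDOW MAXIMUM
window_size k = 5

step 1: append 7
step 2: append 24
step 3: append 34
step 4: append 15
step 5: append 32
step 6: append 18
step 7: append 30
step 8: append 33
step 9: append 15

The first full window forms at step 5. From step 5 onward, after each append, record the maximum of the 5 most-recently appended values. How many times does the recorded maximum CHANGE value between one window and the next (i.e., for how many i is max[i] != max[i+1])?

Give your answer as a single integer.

Answer: 1

Derivation:
step 1: append 7 -> window=[7] (not full yet)
step 2: append 24 -> window=[7, 24] (not full yet)
step 3: append 34 -> window=[7, 24, 34] (not full yet)
step 4: append 15 -> window=[7, 24, 34, 15] (not full yet)
step 5: append 32 -> window=[7, 24, 34, 15, 32] -> max=34
step 6: append 18 -> window=[24, 34, 15, 32, 18] -> max=34
step 7: append 30 -> window=[34, 15, 32, 18, 30] -> max=34
step 8: append 33 -> window=[15, 32, 18, 30, 33] -> max=33
step 9: append 15 -> window=[32, 18, 30, 33, 15] -> max=33
Recorded maximums: 34 34 34 33 33
Changes between consecutive maximums: 1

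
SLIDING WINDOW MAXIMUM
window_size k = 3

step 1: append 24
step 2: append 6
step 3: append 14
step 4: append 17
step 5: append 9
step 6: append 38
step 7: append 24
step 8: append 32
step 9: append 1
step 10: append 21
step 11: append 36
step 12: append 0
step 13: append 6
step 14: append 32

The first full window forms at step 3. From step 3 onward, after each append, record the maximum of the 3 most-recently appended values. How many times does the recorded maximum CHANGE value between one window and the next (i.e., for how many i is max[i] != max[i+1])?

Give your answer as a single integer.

Answer: 5

Derivation:
step 1: append 24 -> window=[24] (not full yet)
step 2: append 6 -> window=[24, 6] (not full yet)
step 3: append 14 -> window=[24, 6, 14] -> max=24
step 4: append 17 -> window=[6, 14, 17] -> max=17
step 5: append 9 -> window=[14, 17, 9] -> max=17
step 6: append 38 -> window=[17, 9, 38] -> max=38
step 7: append 24 -> window=[9, 38, 24] -> max=38
step 8: append 32 -> window=[38, 24, 32] -> max=38
step 9: append 1 -> window=[24, 32, 1] -> max=32
step 10: append 21 -> window=[32, 1, 21] -> max=32
step 11: append 36 -> window=[1, 21, 36] -> max=36
step 12: append 0 -> window=[21, 36, 0] -> max=36
step 13: append 6 -> window=[36, 0, 6] -> max=36
step 14: append 32 -> window=[0, 6, 32] -> max=32
Recorded maximums: 24 17 17 38 38 38 32 32 36 36 36 32
Changes between consecutive maximums: 5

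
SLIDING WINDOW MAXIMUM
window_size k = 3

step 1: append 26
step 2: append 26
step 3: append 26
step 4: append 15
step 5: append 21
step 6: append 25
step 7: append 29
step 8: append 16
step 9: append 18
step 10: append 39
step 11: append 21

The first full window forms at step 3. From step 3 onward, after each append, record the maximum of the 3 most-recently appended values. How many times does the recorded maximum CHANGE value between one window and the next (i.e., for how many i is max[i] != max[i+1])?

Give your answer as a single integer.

step 1: append 26 -> window=[26] (not full yet)
step 2: append 26 -> window=[26, 26] (not full yet)
step 3: append 26 -> window=[26, 26, 26] -> max=26
step 4: append 15 -> window=[26, 26, 15] -> max=26
step 5: append 21 -> window=[26, 15, 21] -> max=26
step 6: append 25 -> window=[15, 21, 25] -> max=25
step 7: append 29 -> window=[21, 25, 29] -> max=29
step 8: append 16 -> window=[25, 29, 16] -> max=29
step 9: append 18 -> window=[29, 16, 18] -> max=29
step 10: append 39 -> window=[16, 18, 39] -> max=39
step 11: append 21 -> window=[18, 39, 21] -> max=39
Recorded maximums: 26 26 26 25 29 29 29 39 39
Changes between consecutive maximums: 3

Answer: 3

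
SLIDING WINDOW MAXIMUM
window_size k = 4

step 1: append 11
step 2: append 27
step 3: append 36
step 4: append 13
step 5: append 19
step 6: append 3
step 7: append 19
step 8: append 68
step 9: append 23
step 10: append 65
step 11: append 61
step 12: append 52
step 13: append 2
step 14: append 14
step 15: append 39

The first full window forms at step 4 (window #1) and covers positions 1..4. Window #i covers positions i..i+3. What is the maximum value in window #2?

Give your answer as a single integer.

Answer: 36

Derivation:
step 1: append 11 -> window=[11] (not full yet)
step 2: append 27 -> window=[11, 27] (not full yet)
step 3: append 36 -> window=[11, 27, 36] (not full yet)
step 4: append 13 -> window=[11, 27, 36, 13] -> max=36
step 5: append 19 -> window=[27, 36, 13, 19] -> max=36
Window #2 max = 36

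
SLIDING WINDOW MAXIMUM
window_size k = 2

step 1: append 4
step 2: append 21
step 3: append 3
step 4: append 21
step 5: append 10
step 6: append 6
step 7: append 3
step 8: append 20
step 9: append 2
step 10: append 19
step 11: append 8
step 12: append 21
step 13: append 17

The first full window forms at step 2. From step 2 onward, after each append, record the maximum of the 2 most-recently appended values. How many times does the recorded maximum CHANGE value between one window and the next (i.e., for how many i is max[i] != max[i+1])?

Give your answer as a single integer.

Answer: 5

Derivation:
step 1: append 4 -> window=[4] (not full yet)
step 2: append 21 -> window=[4, 21] -> max=21
step 3: append 3 -> window=[21, 3] -> max=21
step 4: append 21 -> window=[3, 21] -> max=21
step 5: append 10 -> window=[21, 10] -> max=21
step 6: append 6 -> window=[10, 6] -> max=10
step 7: append 3 -> window=[6, 3] -> max=6
step 8: append 20 -> window=[3, 20] -> max=20
step 9: append 2 -> window=[20, 2] -> max=20
step 10: append 19 -> window=[2, 19] -> max=19
step 11: append 8 -> window=[19, 8] -> max=19
step 12: append 21 -> window=[8, 21] -> max=21
step 13: append 17 -> window=[21, 17] -> max=21
Recorded maximums: 21 21 21 21 10 6 20 20 19 19 21 21
Changes between consecutive maximums: 5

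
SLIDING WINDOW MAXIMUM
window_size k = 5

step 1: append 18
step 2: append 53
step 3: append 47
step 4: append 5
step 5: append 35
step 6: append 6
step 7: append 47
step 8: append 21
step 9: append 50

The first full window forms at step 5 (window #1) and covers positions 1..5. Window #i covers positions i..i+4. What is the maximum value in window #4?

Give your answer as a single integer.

step 1: append 18 -> window=[18] (not full yet)
step 2: append 53 -> window=[18, 53] (not full yet)
step 3: append 47 -> window=[18, 53, 47] (not full yet)
step 4: append 5 -> window=[18, 53, 47, 5] (not full yet)
step 5: append 35 -> window=[18, 53, 47, 5, 35] -> max=53
step 6: append 6 -> window=[53, 47, 5, 35, 6] -> max=53
step 7: append 47 -> window=[47, 5, 35, 6, 47] -> max=47
step 8: append 21 -> window=[5, 35, 6, 47, 21] -> max=47
Window #4 max = 47

Answer: 47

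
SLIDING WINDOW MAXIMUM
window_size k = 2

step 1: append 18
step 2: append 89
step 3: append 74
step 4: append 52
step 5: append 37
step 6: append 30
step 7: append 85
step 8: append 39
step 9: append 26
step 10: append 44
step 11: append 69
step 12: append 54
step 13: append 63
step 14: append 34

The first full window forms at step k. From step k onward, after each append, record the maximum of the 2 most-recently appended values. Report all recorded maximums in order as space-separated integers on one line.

Answer: 89 89 74 52 37 85 85 39 44 69 69 63 63

Derivation:
step 1: append 18 -> window=[18] (not full yet)
step 2: append 89 -> window=[18, 89] -> max=89
step 3: append 74 -> window=[89, 74] -> max=89
step 4: append 52 -> window=[74, 52] -> max=74
step 5: append 37 -> window=[52, 37] -> max=52
step 6: append 30 -> window=[37, 30] -> max=37
step 7: append 85 -> window=[30, 85] -> max=85
step 8: append 39 -> window=[85, 39] -> max=85
step 9: append 26 -> window=[39, 26] -> max=39
step 10: append 44 -> window=[26, 44] -> max=44
step 11: append 69 -> window=[44, 69] -> max=69
step 12: append 54 -> window=[69, 54] -> max=69
step 13: append 63 -> window=[54, 63] -> max=63
step 14: append 34 -> window=[63, 34] -> max=63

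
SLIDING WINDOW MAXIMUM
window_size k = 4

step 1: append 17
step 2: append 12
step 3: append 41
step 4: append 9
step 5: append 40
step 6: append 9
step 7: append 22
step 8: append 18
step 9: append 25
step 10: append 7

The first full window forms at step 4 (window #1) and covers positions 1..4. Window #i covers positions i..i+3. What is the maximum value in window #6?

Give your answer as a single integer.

Answer: 25

Derivation:
step 1: append 17 -> window=[17] (not full yet)
step 2: append 12 -> window=[17, 12] (not full yet)
step 3: append 41 -> window=[17, 12, 41] (not full yet)
step 4: append 9 -> window=[17, 12, 41, 9] -> max=41
step 5: append 40 -> window=[12, 41, 9, 40] -> max=41
step 6: append 9 -> window=[41, 9, 40, 9] -> max=41
step 7: append 22 -> window=[9, 40, 9, 22] -> max=40
step 8: append 18 -> window=[40, 9, 22, 18] -> max=40
step 9: append 25 -> window=[9, 22, 18, 25] -> max=25
Window #6 max = 25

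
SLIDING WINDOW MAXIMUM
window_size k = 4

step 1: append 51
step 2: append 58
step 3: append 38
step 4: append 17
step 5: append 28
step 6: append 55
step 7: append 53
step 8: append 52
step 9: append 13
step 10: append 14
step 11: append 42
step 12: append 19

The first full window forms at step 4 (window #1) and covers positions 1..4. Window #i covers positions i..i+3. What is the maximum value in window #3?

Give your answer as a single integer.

Answer: 55

Derivation:
step 1: append 51 -> window=[51] (not full yet)
step 2: append 58 -> window=[51, 58] (not full yet)
step 3: append 38 -> window=[51, 58, 38] (not full yet)
step 4: append 17 -> window=[51, 58, 38, 17] -> max=58
step 5: append 28 -> window=[58, 38, 17, 28] -> max=58
step 6: append 55 -> window=[38, 17, 28, 55] -> max=55
Window #3 max = 55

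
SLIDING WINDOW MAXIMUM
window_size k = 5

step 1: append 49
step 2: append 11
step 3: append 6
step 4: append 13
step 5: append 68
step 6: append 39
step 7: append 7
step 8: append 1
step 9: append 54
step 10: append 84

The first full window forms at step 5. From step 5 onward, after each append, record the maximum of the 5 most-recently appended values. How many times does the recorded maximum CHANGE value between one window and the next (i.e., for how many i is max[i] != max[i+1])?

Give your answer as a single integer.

Answer: 1

Derivation:
step 1: append 49 -> window=[49] (not full yet)
step 2: append 11 -> window=[49, 11] (not full yet)
step 3: append 6 -> window=[49, 11, 6] (not full yet)
step 4: append 13 -> window=[49, 11, 6, 13] (not full yet)
step 5: append 68 -> window=[49, 11, 6, 13, 68] -> max=68
step 6: append 39 -> window=[11, 6, 13, 68, 39] -> max=68
step 7: append 7 -> window=[6, 13, 68, 39, 7] -> max=68
step 8: append 1 -> window=[13, 68, 39, 7, 1] -> max=68
step 9: append 54 -> window=[68, 39, 7, 1, 54] -> max=68
step 10: append 84 -> window=[39, 7, 1, 54, 84] -> max=84
Recorded maximums: 68 68 68 68 68 84
Changes between consecutive maximums: 1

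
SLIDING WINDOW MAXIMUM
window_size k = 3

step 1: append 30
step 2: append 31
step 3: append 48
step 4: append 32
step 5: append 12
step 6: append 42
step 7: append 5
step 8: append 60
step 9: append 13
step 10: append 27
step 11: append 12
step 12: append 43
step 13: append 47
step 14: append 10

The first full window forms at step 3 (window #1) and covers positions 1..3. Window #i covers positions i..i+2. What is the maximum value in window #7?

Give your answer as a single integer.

step 1: append 30 -> window=[30] (not full yet)
step 2: append 31 -> window=[30, 31] (not full yet)
step 3: append 48 -> window=[30, 31, 48] -> max=48
step 4: append 32 -> window=[31, 48, 32] -> max=48
step 5: append 12 -> window=[48, 32, 12] -> max=48
step 6: append 42 -> window=[32, 12, 42] -> max=42
step 7: append 5 -> window=[12, 42, 5] -> max=42
step 8: append 60 -> window=[42, 5, 60] -> max=60
step 9: append 13 -> window=[5, 60, 13] -> max=60
Window #7 max = 60

Answer: 60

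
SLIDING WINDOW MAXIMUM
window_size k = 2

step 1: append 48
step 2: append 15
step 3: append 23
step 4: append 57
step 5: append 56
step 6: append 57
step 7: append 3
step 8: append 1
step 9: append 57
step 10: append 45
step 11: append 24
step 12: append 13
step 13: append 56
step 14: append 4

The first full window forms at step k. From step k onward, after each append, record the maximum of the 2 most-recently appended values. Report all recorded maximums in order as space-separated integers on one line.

Answer: 48 23 57 57 57 57 3 57 57 45 24 56 56

Derivation:
step 1: append 48 -> window=[48] (not full yet)
step 2: append 15 -> window=[48, 15] -> max=48
step 3: append 23 -> window=[15, 23] -> max=23
step 4: append 57 -> window=[23, 57] -> max=57
step 5: append 56 -> window=[57, 56] -> max=57
step 6: append 57 -> window=[56, 57] -> max=57
step 7: append 3 -> window=[57, 3] -> max=57
step 8: append 1 -> window=[3, 1] -> max=3
step 9: append 57 -> window=[1, 57] -> max=57
step 10: append 45 -> window=[57, 45] -> max=57
step 11: append 24 -> window=[45, 24] -> max=45
step 12: append 13 -> window=[24, 13] -> max=24
step 13: append 56 -> window=[13, 56] -> max=56
step 14: append 4 -> window=[56, 4] -> max=56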